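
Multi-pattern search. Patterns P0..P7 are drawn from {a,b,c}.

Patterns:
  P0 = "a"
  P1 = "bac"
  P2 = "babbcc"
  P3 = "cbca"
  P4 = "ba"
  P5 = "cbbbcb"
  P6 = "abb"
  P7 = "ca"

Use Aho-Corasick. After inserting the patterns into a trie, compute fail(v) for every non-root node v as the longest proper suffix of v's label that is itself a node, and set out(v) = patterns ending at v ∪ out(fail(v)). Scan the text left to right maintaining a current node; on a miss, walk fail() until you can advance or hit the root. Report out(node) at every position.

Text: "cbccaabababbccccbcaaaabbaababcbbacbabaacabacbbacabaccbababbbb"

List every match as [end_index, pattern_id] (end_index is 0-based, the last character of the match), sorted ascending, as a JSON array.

Construct AC machine:
Trie nodes:
  0='ε' goto a→1 b→2 c→9
  1='a' goto b→17  ←P0
  2='b' goto a→3
  3='ba' goto b→5 c→4  ←P4
  4='bac' goto ·  ←P1
  5='bab' goto b→6
  6='babb' goto c→7
  7='babbc' goto c→8
  8='babbcc' goto ·  ←P2
  9='c' goto a→19 b→10
  10='cb' goto b→13 c→11
  11='cbc' goto a→12
  12='cbca' goto ·  ←P3
  13='cbb' goto b→14
  14='cbbb' goto c→15
  15='cbbbc' goto b→16
  16='cbbbcb' goto ·  ←P5
  17='ab' goto b→18
  18='abb' goto ·  ←P6
  19='ca' goto ·  ←P7

BFS fail/out derivation:
  fail(1) 'a': from fail(0)=0 chase 'a': 0 ⇒ 0;  out={0}∪out(0)={0}
  fail(2) 'b': from fail(0)=0 chase 'b': 0 ⇒ 0;  out=∅∪out(0)=∅
  fail(9) 'c': from fail(0)=0 chase 'c': 0 ⇒ 0;  out=∅∪out(0)=∅
  fail(3) 'ba': from fail(2)=0 chase 'a': 0 ⇒ 1;  out={4}∪out(1)={0,4}
  fail(10) 'cb': from fail(9)=0 chase 'b': 0 ⇒ 2;  out=∅∪out(2)=∅
  fail(17) 'ab': from fail(1)=0 chase 'b': 0 ⇒ 2;  out=∅∪out(2)=∅
  fail(19) 'ca': from fail(9)=0 chase 'a': 0 ⇒ 1;  out={7}∪out(1)={0,7}
  fail(4) 'bac': from fail(3)=1 chase 'c': 1→0 ⇒ 9;  out={1}∪out(9)={1}
  fail(5) 'bab': from fail(3)=1 chase 'b': 1 ⇒ 17;  out=∅∪out(17)=∅
  fail(11) 'cbc': from fail(10)=2 chase 'c': 2→0 ⇒ 9;  out=∅∪out(9)=∅
  fail(13) 'cbb': from fail(10)=2 chase 'b': 2→0 ⇒ 2;  out=∅∪out(2)=∅
  fail(18) 'abb': from fail(17)=2 chase 'b': 2→0 ⇒ 2;  out={6}∪out(2)={6}
  fail(6) 'babb': from fail(5)=17 chase 'b': 17 ⇒ 18;  out=∅∪out(18)={6}
  fail(12) 'cbca': from fail(11)=9 chase 'a': 9 ⇒ 19;  out={3}∪out(19)={0,3,7}
  fail(14) 'cbbb': from fail(13)=2 chase 'b': 2→0 ⇒ 2;  out=∅∪out(2)=∅
  fail(7) 'babbc': from fail(6)=18 chase 'c': 18→2→0 ⇒ 9;  out=∅∪out(9)=∅
  fail(15) 'cbbbc': from fail(14)=2 chase 'c': 2→0 ⇒ 9;  out=∅∪out(9)=∅
  fail(8) 'babbcc': from fail(7)=9 chase 'c': 9→0 ⇒ 9;  out={2}∪out(9)={2}
  fail(16) 'cbbbcb': from fail(15)=9 chase 'b': 9 ⇒ 10;  out={5}∪out(10)={5}

Scan:
i=0 'c': node 0→9
i=1 'b': node 9→10
i=2 'c': node 10→11
i=3 'c': node 11→9 ·f
i=4 'a': node 9→19  → match P0@[4:4],P7@[3:4]
i=5 'a': node 19→1 ·f  → match P0@[5:5]
i=6 'b': node 1→17
i=7 'a': node 17→3 ·f  → match P0@[7:7],P4@[6:7]
i=8 'b': node 3→5
i=9 'a': node 5→3 ·f  → match P0@[9:9],P4@[8:9]
i=10 'b': node 3→5
i=11 'b': node 5→6  → match P6@[9:11]
i=12 'c': node 6→7
i=13 'c': node 7→8  → match P2@[8:13]
i=14 'c': node 8→9 ·f
i=15 'c': node 9→9 ·f
i=16 'b': node 9→10
i=17 'c': node 10→11
i=18 'a': node 11→12  → match P0@[18:18],P3@[15:18],P7@[17:18]
i=19 'a': node 12→1 ·f  → match P0@[19:19]
i=20 'a': node 1→1 ·f  → match P0@[20:20]
i=21 'a': node 1→1 ·f  → match P0@[21:21]
i=22 'b': node 1→17
i=23 'b': node 17→18  → match P6@[21:23]
i=24 'a': node 18→3 ·f  → match P0@[24:24],P4@[23:24]
i=25 'a': node 3→1 ·f  → match P0@[25:25]
i=26 'b': node 1→17
i=27 'a': node 17→3 ·f  → match P0@[27:27],P4@[26:27]
i=28 'b': node 3→5
i=29 'c': node 5→9 ·f
i=30 'b': node 9→10
i=31 'b': node 10→13
i=32 'a': node 13→3 ·f  → match P0@[32:32],P4@[31:32]
i=33 'c': node 3→4  → match P1@[31:33]
i=34 'b': node 4→10 ·f
i=35 'a': node 10→3 ·f  → match P0@[35:35],P4@[34:35]
i=36 'b': node 3→5
i=37 'a': node 5→3 ·f  → match P0@[37:37],P4@[36:37]
i=38 'a': node 3→1 ·f  → match P0@[38:38]
i=39 'c': node 1→9 ·f
i=40 'a': node 9→19  → match P0@[40:40],P7@[39:40]
i=41 'b': node 19→17 ·f
i=42 'a': node 17→3 ·f  → match P0@[42:42],P4@[41:42]
i=43 'c': node 3→4  → match P1@[41:43]
i=44 'b': node 4→10 ·f
i=45 'b': node 10→13
i=46 'a': node 13→3 ·f  → match P0@[46:46],P4@[45:46]
i=47 'c': node 3→4  → match P1@[45:47]
i=48 'a': node 4→19 ·f  → match P0@[48:48],P7@[47:48]
i=49 'b': node 19→17 ·f
i=50 'a': node 17→3 ·f  → match P0@[50:50],P4@[49:50]
i=51 'c': node 3→4  → match P1@[49:51]
i=52 'c': node 4→9 ·f
i=53 'b': node 9→10
i=54 'a': node 10→3 ·f  → match P0@[54:54],P4@[53:54]
i=55 'b': node 3→5
i=56 'a': node 5→3 ·f  → match P0@[56:56],P4@[55:56]
i=57 'b': node 3→5
i=58 'b': node 5→6  → match P6@[56:58]
i=59 'b': node 6→2 ·f
i=60 'b': node 2→2 ·f

Matches: [[4,0],[4,7],[5,0],[7,0],[7,4],[9,0],[9,4],[11,6],[13,2],[18,0],[18,3],[18,7],[19,0],[20,0],[21,0],[23,6],[24,0],[24,4],[25,0],[27,0],[27,4],[32,0],[32,4],[33,1],[35,0],[35,4],[37,0],[37,4],[38,0],[40,0],[40,7],[42,0],[42,4],[43,1],[46,0],[46,4],[47,1],[48,0],[48,7],[50,0],[50,4],[51,1],[54,0],[54,4],[56,0],[56,4],[58,6]]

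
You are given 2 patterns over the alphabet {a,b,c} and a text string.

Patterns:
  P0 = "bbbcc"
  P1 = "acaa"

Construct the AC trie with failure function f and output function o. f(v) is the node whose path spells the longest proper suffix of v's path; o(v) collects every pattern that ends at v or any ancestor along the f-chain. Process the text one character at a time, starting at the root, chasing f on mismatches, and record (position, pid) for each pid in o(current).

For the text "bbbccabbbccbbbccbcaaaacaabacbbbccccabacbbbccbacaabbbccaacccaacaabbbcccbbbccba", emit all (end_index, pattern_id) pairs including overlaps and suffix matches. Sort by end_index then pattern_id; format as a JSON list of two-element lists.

Construct AC machine:
Trie (insert patterns):
  n0 'ε': a→6 b→1
  n1 'b': b→2
  n2 'bb': b→3
  n3 'bbb': c→4
  n4 'bbbc': c→5
  n5 'bbbcc': ·  [P0 ends]
  n6 'a': c→7
  n7 'ac': a→8
  n8 'aca': a→9
  n9 'acaa': ·  [P1 ends]

Failure links (BFS by depth):
  n1('b'): parent n0 fail=0; on 'b' 0 → fail=0;  out ∅∪∅=∅
  n6('a'): parent n0 fail=0; on 'a' 0 → fail=0;  out ∅∪∅=∅
  n2('bb'): parent n1 fail=0; on 'b' 0 → fail=1;  out ∅∪∅=∅
  n7('ac'): parent n6 fail=0; on 'c' 0 → fail=0;  out ∅∪∅=∅
  n3('bbb'): parent n2 fail=1; on 'b' 1 → fail=2;  out ∅∪∅=∅
  n8('aca'): parent n7 fail=0; on 'a' 0 → fail=6;  out ∅∪∅=∅
  n4('bbbc'): parent n3 fail=2; on 'c' 2→1→0 → fail=0;  out ∅∪∅=∅
  n9('acaa'): parent n8 fail=6; on 'a' 6→0 → fail=6;  out {1}∪∅={1}
  n5('bbbcc'): parent n4 fail=0; on 'c' 0 → fail=0;  out {0}∪∅={0}

Run:
i=0 'b': node 0→1
i=1 'b': node 1→2
i=2 'b': node 2→3
i=3 'c': node 3→4
i=4 'c': node 4→5  → match P0@[0:4]
i=5 'a': node 5→6 (fail-walked)
i=6 'b': node 6→1 (fail-walked)
i=7 'b': node 1→2
i=8 'b': node 2→3
i=9 'c': node 3→4
i=10 'c': node 4→5  → match P0@[6:10]
i=11 'b': node 5→1 (fail-walked)
i=12 'b': node 1→2
i=13 'b': node 2→3
i=14 'c': node 3→4
i=15 'c': node 4→5  → match P0@[11:15]
i=16 'b': node 5→1 (fail-walked)
i=17 'c': node 1→0 (fail-walked)
i=18 'a': node 0→6
i=19 'a': node 6→6 (fail-walked)
i=20 'a': node 6→6 (fail-walked)
i=21 'a': node 6→6 (fail-walked)
i=22 'c': node 6→7
i=23 'a': node 7→8
i=24 'a': node 8→9  → match P1@[21:24]
i=25 'b': node 9→1 (fail-walked)
i=26 'a': node 1→6 (fail-walked)
i=27 'c': node 6→7
i=28 'b': node 7→1 (fail-walked)
i=29 'b': node 1→2
i=30 'b': node 2→3
i=31 'c': node 3→4
i=32 'c': node 4→5  → match P0@[28:32]
i=33 'c': node 5→0 (fail-walked)
i=34 'c': node 0→0
i=35 'a': node 0→6
i=36 'b': node 6→1 (fail-walked)
i=37 'a': node 1→6 (fail-walked)
i=38 'c': node 6→7
i=39 'b': node 7→1 (fail-walked)
i=40 'b': node 1→2
i=41 'b': node 2→3
i=42 'c': node 3→4
i=43 'c': node 4→5  → match P0@[39:43]
i=44 'b': node 5→1 (fail-walked)
i=45 'a': node 1→6 (fail-walked)
i=46 'c': node 6→7
i=47 'a': node 7→8
i=48 'a': node 8→9  → match P1@[45:48]
i=49 'b': node 9→1 (fail-walked)
i=50 'b': node 1→2
i=51 'b': node 2→3
i=52 'c': node 3→4
i=53 'c': node 4→5  → match P0@[49:53]
i=54 'a': node 5→6 (fail-walked)
i=55 'a': node 6→6 (fail-walked)
i=56 'c': node 6→7
i=57 'c': node 7→0 (fail-walked)
i=58 'c': node 0→0
i=59 'a': node 0→6
i=60 'a': node 6→6 (fail-walked)
i=61 'c': node 6→7
i=62 'a': node 7→8
i=63 'a': node 8→9  → match P1@[60:63]
i=64 'b': node 9→1 (fail-walked)
i=65 'b': node 1→2
i=66 'b': node 2→3
i=67 'c': node 3→4
i=68 'c': node 4→5  → match P0@[64:68]
i=69 'c': node 5→0 (fail-walked)
i=70 'b': node 0→1
i=71 'b': node 1→2
i=72 'b': node 2→3
i=73 'c': node 3→4
i=74 'c': node 4→5  → match P0@[70:74]
i=75 'b': node 5→1 (fail-walked)
i=76 'a': node 1→6 (fail-walked)

All matches (sorted): [[4,0],[10,0],[15,0],[24,1],[32,0],[43,0],[48,1],[53,0],[63,1],[68,0],[74,0]]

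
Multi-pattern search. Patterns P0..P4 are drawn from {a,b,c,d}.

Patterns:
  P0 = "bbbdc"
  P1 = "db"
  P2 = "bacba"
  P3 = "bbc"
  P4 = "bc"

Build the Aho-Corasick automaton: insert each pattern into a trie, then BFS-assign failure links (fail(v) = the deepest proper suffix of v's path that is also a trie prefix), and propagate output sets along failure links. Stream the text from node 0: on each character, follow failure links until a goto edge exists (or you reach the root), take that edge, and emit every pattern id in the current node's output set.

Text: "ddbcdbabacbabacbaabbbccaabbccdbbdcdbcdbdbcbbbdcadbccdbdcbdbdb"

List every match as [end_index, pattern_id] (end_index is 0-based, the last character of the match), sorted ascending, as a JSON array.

Construct AC machine:
Trie nodes:
  0='ε' goto b→1 d→6
  1='b' goto a→8 b→2 c→13
  2='bb' goto b→3 c→12
  3='bbb' goto d→4
  4='bbbd' goto c→5
  5='bbbdc' goto ·  ←P0
  6='d' goto b→7
  7='db' goto ·  ←P1
  8='ba' goto c→9
  9='bac' goto b→10
  10='bacb' goto a→11
  11='bacba' goto ·  ←P2
  12='bbc' goto ·  ←P3
  13='bc' goto ·  ←P4

Failure links (BFS by depth):
  n1('b'): parent n0 fail=0; on 'b' 0 → fail=0;  out ∅∪∅=∅
  n6('d'): parent n0 fail=0; on 'd' 0 → fail=0;  out ∅∪∅=∅
  n2('bb'): parent n1 fail=0; on 'b' 0 → fail=1;  out ∅∪∅=∅
  n7('db'): parent n6 fail=0; on 'b' 0 → fail=1;  out {1}∪∅={1}
  n8('ba'): parent n1 fail=0; on 'a' 0 → fail=0;  out ∅∪∅=∅
  n13('bc'): parent n1 fail=0; on 'c' 0 → fail=0;  out {4}∪∅={4}
  n3('bbb'): parent n2 fail=1; on 'b' 1 → fail=2;  out ∅∪∅=∅
  n9('bac'): parent n8 fail=0; on 'c' 0 → fail=0;  out ∅∪∅=∅
  n12('bbc'): parent n2 fail=1; on 'c' 1 → fail=13;  out {3}∪{4}={3,4}
  n4('bbbd'): parent n3 fail=2; on 'd' 2→1→0 → fail=6;  out ∅∪∅=∅
  n10('bacb'): parent n9 fail=0; on 'b' 0 → fail=1;  out ∅∪∅=∅
  n5('bbbdc'): parent n4 fail=6; on 'c' 6→0 → fail=0;  out {0}∪∅={0}
  n11('bacba'): parent n10 fail=1; on 'a' 1 → fail=8;  out {2}∪∅={2}

Scan:
i=0 'd': node 0→6
i=1 'd': node 6→6 ·f
i=2 'b': node 6→7  → match P1@[1:2]
i=3 'c': node 7→13 ·f  → match P4@[2:3]
i=4 'd': node 13→6 ·f
i=5 'b': node 6→7  → match P1@[4:5]
i=6 'a': node 7→8 ·f
i=7 'b': node 8→1 ·f
i=8 'a': node 1→8
i=9 'c': node 8→9
i=10 'b': node 9→10
i=11 'a': node 10→11  → match P2@[7:11]
i=12 'b': node 11→1 ·f
i=13 'a': node 1→8
i=14 'c': node 8→9
i=15 'b': node 9→10
i=16 'a': node 10→11  → match P2@[12:16]
i=17 'a': node 11→0 ·f
i=18 'b': node 0→1
i=19 'b': node 1→2
i=20 'b': node 2→3
i=21 'c': node 3→12 ·f  → match P3@[19:21],P4@[20:21]
i=22 'c': node 12→0 ·f
i=23 'a': node 0→0
i=24 'a': node 0→0
i=25 'b': node 0→1
i=26 'b': node 1→2
i=27 'c': node 2→12  → match P3@[25:27],P4@[26:27]
i=28 'c': node 12→0 ·f
i=29 'd': node 0→6
i=30 'b': node 6→7  → match P1@[29:30]
i=31 'b': node 7→2 ·f
i=32 'd': node 2→6 ·f
i=33 'c': node 6→0 ·f
i=34 'd': node 0→6
i=35 'b': node 6→7  → match P1@[34:35]
i=36 'c': node 7→13 ·f  → match P4@[35:36]
i=37 'd': node 13→6 ·f
i=38 'b': node 6→7  → match P1@[37:38]
i=39 'd': node 7→6 ·f
i=40 'b': node 6→7  → match P1@[39:40]
i=41 'c': node 7→13 ·f  → match P4@[40:41]
i=42 'b': node 13→1 ·f
i=43 'b': node 1→2
i=44 'b': node 2→3
i=45 'd': node 3→4
i=46 'c': node 4→5  → match P0@[42:46]
i=47 'a': node 5→0 ·f
i=48 'd': node 0→6
i=49 'b': node 6→7  → match P1@[48:49]
i=50 'c': node 7→13 ·f  → match P4@[49:50]
i=51 'c': node 13→0 ·f
i=52 'd': node 0→6
i=53 'b': node 6→7  → match P1@[52:53]
i=54 'd': node 7→6 ·f
i=55 'c': node 6→0 ·f
i=56 'b': node 0→1
i=57 'd': node 1→6 ·f
i=58 'b': node 6→7  → match P1@[57:58]
i=59 'd': node 7→6 ·f
i=60 'b': node 6→7  → match P1@[59:60]

Result: [[2,1],[3,4],[5,1],[11,2],[16,2],[21,3],[21,4],[27,3],[27,4],[30,1],[35,1],[36,4],[38,1],[40,1],[41,4],[46,0],[49,1],[50,4],[53,1],[58,1],[60,1]]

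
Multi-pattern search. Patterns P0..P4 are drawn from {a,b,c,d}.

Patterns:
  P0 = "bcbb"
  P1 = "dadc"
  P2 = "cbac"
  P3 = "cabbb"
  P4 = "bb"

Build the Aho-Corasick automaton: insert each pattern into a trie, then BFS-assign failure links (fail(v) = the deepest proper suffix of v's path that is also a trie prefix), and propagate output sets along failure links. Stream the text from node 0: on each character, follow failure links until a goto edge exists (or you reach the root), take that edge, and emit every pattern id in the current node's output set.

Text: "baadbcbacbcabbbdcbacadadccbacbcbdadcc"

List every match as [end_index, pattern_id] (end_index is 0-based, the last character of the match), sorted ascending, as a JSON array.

Build automaton:
Trie nodes:
  0='ε' goto b→1 c→9 d→5
  1='b' goto b→17 c→2
  2='bc' goto b→3
  3='bcb' goto b→4
  4='bcbb' goto ·  [P0 ends]
  5='d' goto a→6
  6='da' goto d→7
  7='dad' goto c→8
  8='dadc' goto ·  [P1 ends]
  9='c' goto a→13 b→10
  10='cb' goto a→11
  11='cba' goto c→12
  12='cbac' goto ·  [P2 ends]
  13='ca' goto b→14
  14='cab' goto b→15
  15='cabb' goto b→16
  16='cabbb' goto ·  [P3 ends]
  17='bb' goto ·  [P4 ends]

Failure links (BFS by depth):
  fail(1) 'b': from fail(0)=0 chase 'b': 0 ⇒ 0;  out=∅∪out(0)=∅
  fail(5) 'd': from fail(0)=0 chase 'd': 0 ⇒ 0;  out=∅∪out(0)=∅
  fail(9) 'c': from fail(0)=0 chase 'c': 0 ⇒ 0;  out=∅∪out(0)=∅
  fail(2) 'bc': from fail(1)=0 chase 'c': 0 ⇒ 9;  out=∅∪out(9)=∅
  fail(6) 'da': from fail(5)=0 chase 'a': 0 ⇒ 0;  out=∅∪out(0)=∅
  fail(10) 'cb': from fail(9)=0 chase 'b': 0 ⇒ 1;  out=∅∪out(1)=∅
  fail(13) 'ca': from fail(9)=0 chase 'a': 0 ⇒ 0;  out=∅∪out(0)=∅
  fail(17) 'bb': from fail(1)=0 chase 'b': 0 ⇒ 1;  out={4}∪out(1)={4}
  fail(3) 'bcb': from fail(2)=9 chase 'b': 9 ⇒ 10;  out=∅∪out(10)=∅
  fail(7) 'dad': from fail(6)=0 chase 'd': 0 ⇒ 5;  out=∅∪out(5)=∅
  fail(11) 'cba': from fail(10)=1 chase 'a': 1→0 ⇒ 0;  out=∅∪out(0)=∅
  fail(14) 'cab': from fail(13)=0 chase 'b': 0 ⇒ 1;  out=∅∪out(1)=∅
  fail(4) 'bcbb': from fail(3)=10 chase 'b': 10→1 ⇒ 17;  out={0}∪out(17)={0,4}
  fail(8) 'dadc': from fail(7)=5 chase 'c': 5→0 ⇒ 9;  out={1}∪out(9)={1}
  fail(12) 'cbac': from fail(11)=0 chase 'c': 0 ⇒ 9;  out={2}∪out(9)={2}
  fail(15) 'cabb': from fail(14)=1 chase 'b': 1 ⇒ 17;  out=∅∪out(17)={4}
  fail(16) 'cabbb': from fail(15)=17 chase 'b': 17→1 ⇒ 17;  out={3}∪out(17)={3,4}

Run:
[0] read 'b'  n0⇒n1
[1] read 'a'  n1⇒n0 (fail-walked)
[2] read 'a'  n0⇒n0
[3] read 'd'  n0⇒n5
[4] read 'b'  n5⇒n1 (fail-walked)
[5] read 'c'  n1⇒n2
[6] read 'b'  n2⇒n3
[7] read 'a'  n3⇒n11 (fail-walked)
[8] read 'c'  n11⇒n12  → match P2@[5:8]
[9] read 'b'  n12⇒n10 (fail-walked)
[10] read 'c'  n10⇒n2 (fail-walked)
[11] read 'a'  n2⇒n13 (fail-walked)
[12] read 'b'  n13⇒n14
[13] read 'b'  n14⇒n15  → match P4@[12:13]
[14] read 'b'  n15⇒n16  → match P3@[10:14],P4@[13:14]
[15] read 'd'  n16⇒n5 (fail-walked)
[16] read 'c'  n5⇒n9 (fail-walked)
[17] read 'b'  n9⇒n10
[18] read 'a'  n10⇒n11
[19] read 'c'  n11⇒n12  → match P2@[16:19]
[20] read 'a'  n12⇒n13 (fail-walked)
[21] read 'd'  n13⇒n5 (fail-walked)
[22] read 'a'  n5⇒n6
[23] read 'd'  n6⇒n7
[24] read 'c'  n7⇒n8  → match P1@[21:24]
[25] read 'c'  n8⇒n9 (fail-walked)
[26] read 'b'  n9⇒n10
[27] read 'a'  n10⇒n11
[28] read 'c'  n11⇒n12  → match P2@[25:28]
[29] read 'b'  n12⇒n10 (fail-walked)
[30] read 'c'  n10⇒n2 (fail-walked)
[31] read 'b'  n2⇒n3
[32] read 'd'  n3⇒n5 (fail-walked)
[33] read 'a'  n5⇒n6
[34] read 'd'  n6⇒n7
[35] read 'c'  n7⇒n8  → match P1@[32:35]
[36] read 'c'  n8⇒n9 (fail-walked)

Matches: [[8,2],[13,4],[14,3],[14,4],[19,2],[24,1],[28,2],[35,1]]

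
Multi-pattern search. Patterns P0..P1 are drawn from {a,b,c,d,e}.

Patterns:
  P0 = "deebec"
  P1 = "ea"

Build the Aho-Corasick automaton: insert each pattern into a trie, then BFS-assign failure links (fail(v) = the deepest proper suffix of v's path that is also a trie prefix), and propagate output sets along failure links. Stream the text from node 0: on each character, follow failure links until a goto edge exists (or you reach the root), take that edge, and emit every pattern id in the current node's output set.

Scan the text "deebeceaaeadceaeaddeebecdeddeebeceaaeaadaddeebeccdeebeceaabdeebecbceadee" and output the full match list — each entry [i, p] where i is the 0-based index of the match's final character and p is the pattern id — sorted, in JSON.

Build:
Trie (insert patterns):
  0='ε' goto d→1 e→7
  1='d' goto e→2
  2='de' goto e→3
  3='dee' goto b→4
  4='deeb' goto e→5
  5='deebe' goto c→6
  6='deebec' goto ·  ←P0
  7='e' goto a→8
  8='ea' goto ·  ←P1

BFS fail/out derivation:
  fail(1) 'd': from fail(0)=0 chase 'd': 0 ⇒ 0;  out=∅∪out(0)=∅
  fail(7) 'e': from fail(0)=0 chase 'e': 0 ⇒ 0;  out=∅∪out(0)=∅
  fail(2) 'de': from fail(1)=0 chase 'e': 0 ⇒ 7;  out=∅∪out(7)=∅
  fail(8) 'ea': from fail(7)=0 chase 'a': 0 ⇒ 0;  out={1}∪out(0)={1}
  fail(3) 'dee': from fail(2)=7 chase 'e': 7→0 ⇒ 7;  out=∅∪out(7)=∅
  fail(4) 'deeb': from fail(3)=7 chase 'b': 7→0 ⇒ 0;  out=∅∪out(0)=∅
  fail(5) 'deebe': from fail(4)=0 chase 'e': 0 ⇒ 7;  out=∅∪out(7)=∅
  fail(6) 'deebec': from fail(5)=7 chase 'c': 7→0 ⇒ 0;  out={0}∪out(0)={0}

Scan:
pos 0 'd': at 1
pos 1 'e': at 2
pos 2 'e': at 3
pos 3 'b': at 4
pos 4 'e': at 5
pos 5 'c': at 6  ** P0@[0:5]
pos 6 'e': at 7 (fail-walked)
pos 7 'a': at 8  ** P1@[6:7]
pos 8 'a': at 0 (fail-walked)
pos 9 'e': at 7
pos 10 'a': at 8  ** P1@[9:10]
pos 11 'd': at 1 (fail-walked)
pos 12 'c': at 0 (fail-walked)
pos 13 'e': at 7
pos 14 'a': at 8  ** P1@[13:14]
pos 15 'e': at 7 (fail-walked)
pos 16 'a': at 8  ** P1@[15:16]
pos 17 'd': at 1 (fail-walked)
pos 18 'd': at 1 (fail-walked)
pos 19 'e': at 2
pos 20 'e': at 3
pos 21 'b': at 4
pos 22 'e': at 5
pos 23 'c': at 6  ** P0@[18:23]
pos 24 'd': at 1 (fail-walked)
pos 25 'e': at 2
pos 26 'd': at 1 (fail-walked)
pos 27 'd': at 1 (fail-walked)
pos 28 'e': at 2
pos 29 'e': at 3
pos 30 'b': at 4
pos 31 'e': at 5
pos 32 'c': at 6  ** P0@[27:32]
pos 33 'e': at 7 (fail-walked)
pos 34 'a': at 8  ** P1@[33:34]
pos 35 'a': at 0 (fail-walked)
pos 36 'e': at 7
pos 37 'a': at 8  ** P1@[36:37]
pos 38 'a': at 0 (fail-walked)
pos 39 'd': at 1
pos 40 'a': at 0 (fail-walked)
pos 41 'd': at 1
pos 42 'd': at 1 (fail-walked)
pos 43 'e': at 2
pos 44 'e': at 3
pos 45 'b': at 4
pos 46 'e': at 5
pos 47 'c': at 6  ** P0@[42:47]
pos 48 'c': at 0 (fail-walked)
pos 49 'd': at 1
pos 50 'e': at 2
pos 51 'e': at 3
pos 52 'b': at 4
pos 53 'e': at 5
pos 54 'c': at 6  ** P0@[49:54]
pos 55 'e': at 7 (fail-walked)
pos 56 'a': at 8  ** P1@[55:56]
pos 57 'a': at 0 (fail-walked)
pos 58 'b': at 0
pos 59 'd': at 1
pos 60 'e': at 2
pos 61 'e': at 3
pos 62 'b': at 4
pos 63 'e': at 5
pos 64 'c': at 6  ** P0@[59:64]
pos 65 'b': at 0 (fail-walked)
pos 66 'c': at 0
pos 67 'e': at 7
pos 68 'a': at 8  ** P1@[67:68]
pos 69 'd': at 1 (fail-walked)
pos 70 'e': at 2
pos 71 'e': at 3

Result: [[5,0],[7,1],[10,1],[14,1],[16,1],[23,0],[32,0],[34,1],[37,1],[47,0],[54,0],[56,1],[64,0],[68,1]]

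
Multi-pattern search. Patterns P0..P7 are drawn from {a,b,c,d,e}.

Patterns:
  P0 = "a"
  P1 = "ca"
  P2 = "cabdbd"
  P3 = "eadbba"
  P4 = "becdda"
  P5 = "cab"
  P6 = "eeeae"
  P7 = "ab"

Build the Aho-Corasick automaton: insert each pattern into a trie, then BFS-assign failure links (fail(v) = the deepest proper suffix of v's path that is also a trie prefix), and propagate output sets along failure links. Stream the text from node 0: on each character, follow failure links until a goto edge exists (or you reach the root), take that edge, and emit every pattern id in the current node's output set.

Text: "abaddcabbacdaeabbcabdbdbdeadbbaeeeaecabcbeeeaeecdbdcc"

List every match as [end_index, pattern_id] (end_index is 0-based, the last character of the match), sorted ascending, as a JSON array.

Build:
Trie nodes:
  n0 'ε': a→1 b→14 c→2 e→8
  n1 'a': b→24  ←P0
  n2 'c': a→3
  n3 'ca': b→4  ←P1
  n4 'cab': d→5  ←P5
  n5 'cabd': b→6
  n6 'cabdb': d→7
  n7 'cabdbd': ·  ←P2
  n8 'e': a→9 e→20
  n9 'ea': d→10
  n10 'ead': b→11
  n11 'eadb': b→12
  n12 'eadbb': a→13
  n13 'eadbba': ·  ←P3
  n14 'b': e→15
  n15 'be': c→16
  n16 'bec': d→17
  n17 'becd': d→18
  n18 'becdd': a→19
  n19 'becdda': ·  ←P4
  n20 'ee': e→21
  n21 'eee': a→22
  n22 'eeea': e→23
  n23 'eeeae': ·  ←P6
  n24 'ab': ·  ←P7

BFS fail/out derivation:
  fail(1) 'a': from fail(0)=0 chase 'a': 0 ⇒ 0;  out={0}∪out(0)={0}
  fail(2) 'c': from fail(0)=0 chase 'c': 0 ⇒ 0;  out=∅∪out(0)=∅
  fail(8) 'e': from fail(0)=0 chase 'e': 0 ⇒ 0;  out=∅∪out(0)=∅
  fail(14) 'b': from fail(0)=0 chase 'b': 0 ⇒ 0;  out=∅∪out(0)=∅
  fail(3) 'ca': from fail(2)=0 chase 'a': 0 ⇒ 1;  out={1}∪out(1)={0,1}
  fail(9) 'ea': from fail(8)=0 chase 'a': 0 ⇒ 1;  out=∅∪out(1)={0}
  fail(15) 'be': from fail(14)=0 chase 'e': 0 ⇒ 8;  out=∅∪out(8)=∅
  fail(20) 'ee': from fail(8)=0 chase 'e': 0 ⇒ 8;  out=∅∪out(8)=∅
  fail(24) 'ab': from fail(1)=0 chase 'b': 0 ⇒ 14;  out={7}∪out(14)={7}
  fail(4) 'cab': from fail(3)=1 chase 'b': 1 ⇒ 24;  out={5}∪out(24)={5,7}
  fail(10) 'ead': from fail(9)=1 chase 'd': 1→0 ⇒ 0;  out=∅∪out(0)=∅
  fail(16) 'bec': from fail(15)=8 chase 'c': 8→0 ⇒ 2;  out=∅∪out(2)=∅
  fail(21) 'eee': from fail(20)=8 chase 'e': 8 ⇒ 20;  out=∅∪out(20)=∅
  fail(5) 'cabd': from fail(4)=24 chase 'd': 24→14→0 ⇒ 0;  out=∅∪out(0)=∅
  fail(11) 'eadb': from fail(10)=0 chase 'b': 0 ⇒ 14;  out=∅∪out(14)=∅
  fail(17) 'becd': from fail(16)=2 chase 'd': 2→0 ⇒ 0;  out=∅∪out(0)=∅
  fail(22) 'eeea': from fail(21)=20 chase 'a': 20→8 ⇒ 9;  out=∅∪out(9)={0}
  fail(6) 'cabdb': from fail(5)=0 chase 'b': 0 ⇒ 14;  out=∅∪out(14)=∅
  fail(12) 'eadbb': from fail(11)=14 chase 'b': 14→0 ⇒ 14;  out=∅∪out(14)=∅
  fail(18) 'becdd': from fail(17)=0 chase 'd': 0 ⇒ 0;  out=∅∪out(0)=∅
  fail(23) 'eeeae': from fail(22)=9 chase 'e': 9→1→0 ⇒ 8;  out={6}∪out(8)={6}
  fail(7) 'cabdbd': from fail(6)=14 chase 'd': 14→0 ⇒ 0;  out={2}∪out(0)={2}
  fail(13) 'eadbba': from fail(12)=14 chase 'a': 14→0 ⇒ 1;  out={3}∪out(1)={0,3}
  fail(19) 'becdda': from fail(18)=0 chase 'a': 0 ⇒ 1;  out={4}∪out(1)={0,4}

Text stream:
i=0 'a': node 0→1  → match P0@[0:0]
i=1 'b': node 1→24  → match P7@[0:1]
i=2 'a': node 24→1 ·f  → match P0@[2:2]
i=3 'd': node 1→0 ·f
i=4 'd': node 0→0
i=5 'c': node 0→2
i=6 'a': node 2→3  → match P0@[6:6],P1@[5:6]
i=7 'b': node 3→4  → match P5@[5:7],P7@[6:7]
i=8 'b': node 4→14 ·f
i=9 'a': node 14→1 ·f  → match P0@[9:9]
i=10 'c': node 1→2 ·f
i=11 'd': node 2→0 ·f
i=12 'a': node 0→1  → match P0@[12:12]
i=13 'e': node 1→8 ·f
i=14 'a': node 8→9  → match P0@[14:14]
i=15 'b': node 9→24 ·f  → match P7@[14:15]
i=16 'b': node 24→14 ·f
i=17 'c': node 14→2 ·f
i=18 'a': node 2→3  → match P0@[18:18],P1@[17:18]
i=19 'b': node 3→4  → match P5@[17:19],P7@[18:19]
i=20 'd': node 4→5
i=21 'b': node 5→6
i=22 'd': node 6→7  → match P2@[17:22]
i=23 'b': node 7→14 ·f
i=24 'd': node 14→0 ·f
i=25 'e': node 0→8
i=26 'a': node 8→9  → match P0@[26:26]
i=27 'd': node 9→10
i=28 'b': node 10→11
i=29 'b': node 11→12
i=30 'a': node 12→13  → match P0@[30:30],P3@[25:30]
i=31 'e': node 13→8 ·f
i=32 'e': node 8→20
i=33 'e': node 20→21
i=34 'a': node 21→22  → match P0@[34:34]
i=35 'e': node 22→23  → match P6@[31:35]
i=36 'c': node 23→2 ·f
i=37 'a': node 2→3  → match P0@[37:37],P1@[36:37]
i=38 'b': node 3→4  → match P5@[36:38],P7@[37:38]
i=39 'c': node 4→2 ·f
i=40 'b': node 2→14 ·f
i=41 'e': node 14→15
i=42 'e': node 15→20 ·f
i=43 'e': node 20→21
i=44 'a': node 21→22  → match P0@[44:44]
i=45 'e': node 22→23  → match P6@[41:45]
i=46 'e': node 23→20 ·f
i=47 'c': node 20→2 ·f
i=48 'd': node 2→0 ·f
i=49 'b': node 0→14
i=50 'd': node 14→0 ·f
i=51 'c': node 0→2
i=52 'c': node 2→2 ·f

Matches: [[0,0],[1,7],[2,0],[6,0],[6,1],[7,5],[7,7],[9,0],[12,0],[14,0],[15,7],[18,0],[18,1],[19,5],[19,7],[22,2],[26,0],[30,0],[30,3],[34,0],[35,6],[37,0],[37,1],[38,5],[38,7],[44,0],[45,6]]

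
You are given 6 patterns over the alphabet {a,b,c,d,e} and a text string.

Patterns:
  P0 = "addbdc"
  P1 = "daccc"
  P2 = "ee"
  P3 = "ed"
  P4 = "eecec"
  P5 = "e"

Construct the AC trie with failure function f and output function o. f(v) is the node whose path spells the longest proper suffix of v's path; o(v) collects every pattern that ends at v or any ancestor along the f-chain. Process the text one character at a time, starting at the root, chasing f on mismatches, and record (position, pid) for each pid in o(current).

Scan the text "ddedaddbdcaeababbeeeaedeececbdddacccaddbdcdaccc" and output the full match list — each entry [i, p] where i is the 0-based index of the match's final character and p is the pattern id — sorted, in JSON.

Construct AC machine:
Trie (insert patterns):
  0='ε' goto a→1 d→7 e→12
  1='a' goto d→2
  2='ad' goto d→3
  3='add' goto b→4
  4='addb' goto d→5
  5='addbd' goto c→6
  6='addbdc' goto ·  [P0 ends]
  7='d' goto a→8
  8='da' goto c→9
  9='dac' goto c→10
  10='dacc' goto c→11
  11='daccc' goto ·  [P1 ends]
  12='e' goto d→14 e→13  [P5 ends]
  13='ee' goto c→15  [P2 ends]
  14='ed' goto ·  [P3 ends]
  15='eec' goto e→16
  16='eece' goto c→17
  17='eecec' goto ·  [P4 ends]

Failure links (BFS by depth):
  n1('a'): parent n0 fail=0; on 'a' 0 → fail=0;  out ∅∪∅=∅
  n7('d'): parent n0 fail=0; on 'd' 0 → fail=0;  out ∅∪∅=∅
  n12('e'): parent n0 fail=0; on 'e' 0 → fail=0;  out {5}∪∅={5}
  n2('ad'): parent n1 fail=0; on 'd' 0 → fail=7;  out ∅∪∅=∅
  n8('da'): parent n7 fail=0; on 'a' 0 → fail=1;  out ∅∪∅=∅
  n13('ee'): parent n12 fail=0; on 'e' 0 → fail=12;  out {2}∪{5}={2,5}
  n14('ed'): parent n12 fail=0; on 'd' 0 → fail=7;  out {3}∪∅={3}
  n3('add'): parent n2 fail=7; on 'd' 7→0 → fail=7;  out ∅∪∅=∅
  n9('dac'): parent n8 fail=1; on 'c' 1→0 → fail=0;  out ∅∪∅=∅
  n15('eec'): parent n13 fail=12; on 'c' 12→0 → fail=0;  out ∅∪∅=∅
  n4('addb'): parent n3 fail=7; on 'b' 7→0 → fail=0;  out ∅∪∅=∅
  n10('dacc'): parent n9 fail=0; on 'c' 0 → fail=0;  out ∅∪∅=∅
  n16('eece'): parent n15 fail=0; on 'e' 0 → fail=12;  out ∅∪{5}={5}
  n5('addbd'): parent n4 fail=0; on 'd' 0 → fail=7;  out ∅∪∅=∅
  n11('daccc'): parent n10 fail=0; on 'c' 0 → fail=0;  out {1}∪∅={1}
  n17('eecec'): parent n16 fail=12; on 'c' 12→0 → fail=0;  out {4}∪∅={4}
  n6('addbdc'): parent n5 fail=7; on 'c' 7→0 → fail=0;  out {0}∪∅={0}

Text stream:
i=0 'd': node 0→7
i=1 'd': node 7→7 (via fail)
i=2 'e': node 7→12 (via fail)  → match P5@[2:2]
i=3 'd': node 12→14  → match P3@[2:3]
i=4 'a': node 14→8 (via fail)
i=5 'd': node 8→2 (via fail)
i=6 'd': node 2→3
i=7 'b': node 3→4
i=8 'd': node 4→5
i=9 'c': node 5→6  → match P0@[4:9]
i=10 'a': node 6→1 (via fail)
i=11 'e': node 1→12 (via fail)  → match P5@[11:11]
i=12 'a': node 12→1 (via fail)
i=13 'b': node 1→0 (via fail)
i=14 'a': node 0→1
i=15 'b': node 1→0 (via fail)
i=16 'b': node 0→0
i=17 'e': node 0→12  → match P5@[17:17]
i=18 'e': node 12→13  → match P2@[17:18],P5@[18:18]
i=19 'e': node 13→13 (via fail)  → match P2@[18:19],P5@[19:19]
i=20 'a': node 13→1 (via fail)
i=21 'e': node 1→12 (via fail)  → match P5@[21:21]
i=22 'd': node 12→14  → match P3@[21:22]
i=23 'e': node 14→12 (via fail)  → match P5@[23:23]
i=24 'e': node 12→13  → match P2@[23:24],P5@[24:24]
i=25 'c': node 13→15
i=26 'e': node 15→16  → match P5@[26:26]
i=27 'c': node 16→17  → match P4@[23:27]
i=28 'b': node 17→0 (via fail)
i=29 'd': node 0→7
i=30 'd': node 7→7 (via fail)
i=31 'd': node 7→7 (via fail)
i=32 'a': node 7→8
i=33 'c': node 8→9
i=34 'c': node 9→10
i=35 'c': node 10→11  → match P1@[31:35]
i=36 'a': node 11→1 (via fail)
i=37 'd': node 1→2
i=38 'd': node 2→3
i=39 'b': node 3→4
i=40 'd': node 4→5
i=41 'c': node 5→6  → match P0@[36:41]
i=42 'd': node 6→7 (via fail)
i=43 'a': node 7→8
i=44 'c': node 8→9
i=45 'c': node 9→10
i=46 'c': node 10→11  → match P1@[42:46]

Result: [[2,5],[3,3],[9,0],[11,5],[17,5],[18,2],[18,5],[19,2],[19,5],[21,5],[22,3],[23,5],[24,2],[24,5],[26,5],[27,4],[35,1],[41,0],[46,1]]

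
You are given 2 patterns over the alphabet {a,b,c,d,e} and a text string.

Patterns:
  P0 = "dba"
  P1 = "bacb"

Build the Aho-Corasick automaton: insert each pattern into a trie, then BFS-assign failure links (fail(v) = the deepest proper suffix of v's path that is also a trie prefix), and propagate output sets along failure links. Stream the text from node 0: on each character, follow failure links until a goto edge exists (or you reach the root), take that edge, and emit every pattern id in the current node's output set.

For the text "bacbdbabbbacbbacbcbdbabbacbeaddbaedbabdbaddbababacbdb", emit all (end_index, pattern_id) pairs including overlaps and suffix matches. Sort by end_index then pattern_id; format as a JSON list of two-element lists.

Construct AC machine:
Trie nodes:
  0='ε' goto b→4 d→1
  1='d' goto b→2
  2='db' goto a→3
  3='dba' goto ·  ←P0
  4='b' goto a→5
  5='ba' goto c→6
  6='bac' goto b→7
  7='bacb' goto ·  ←P1

BFS fail/out derivation:
  fail(1) 'd': from fail(0)=0 chase 'd': 0 ⇒ 0;  out=∅∪out(0)=∅
  fail(4) 'b': from fail(0)=0 chase 'b': 0 ⇒ 0;  out=∅∪out(0)=∅
  fail(2) 'db': from fail(1)=0 chase 'b': 0 ⇒ 4;  out=∅∪out(4)=∅
  fail(5) 'ba': from fail(4)=0 chase 'a': 0 ⇒ 0;  out=∅∪out(0)=∅
  fail(3) 'dba': from fail(2)=4 chase 'a': 4 ⇒ 5;  out={0}∪out(5)={0}
  fail(6) 'bac': from fail(5)=0 chase 'c': 0 ⇒ 0;  out=∅∪out(0)=∅
  fail(7) 'bacb': from fail(6)=0 chase 'b': 0 ⇒ 4;  out={1}∪out(4)={1}

Text stream:
pos 0 'b': at 4
pos 1 'a': at 5
pos 2 'c': at 6
pos 3 'b': at 7  → match P1@[0:3]
pos 4 'd': at 1 ·f
pos 5 'b': at 2
pos 6 'a': at 3  → match P0@[4:6]
pos 7 'b': at 4 ·f
pos 8 'b': at 4 ·f
pos 9 'b': at 4 ·f
pos 10 'a': at 5
pos 11 'c': at 6
pos 12 'b': at 7  → match P1@[9:12]
pos 13 'b': at 4 ·f
pos 14 'a': at 5
pos 15 'c': at 6
pos 16 'b': at 7  → match P1@[13:16]
pos 17 'c': at 0 ·f
pos 18 'b': at 4
pos 19 'd': at 1 ·f
pos 20 'b': at 2
pos 21 'a': at 3  → match P0@[19:21]
pos 22 'b': at 4 ·f
pos 23 'b': at 4 ·f
pos 24 'a': at 5
pos 25 'c': at 6
pos 26 'b': at 7  → match P1@[23:26]
pos 27 'e': at 0 ·f
pos 28 'a': at 0
pos 29 'd': at 1
pos 30 'd': at 1 ·f
pos 31 'b': at 2
pos 32 'a': at 3  → match P0@[30:32]
pos 33 'e': at 0 ·f
pos 34 'd': at 1
pos 35 'b': at 2
pos 36 'a': at 3  → match P0@[34:36]
pos 37 'b': at 4 ·f
pos 38 'd': at 1 ·f
pos 39 'b': at 2
pos 40 'a': at 3  → match P0@[38:40]
pos 41 'd': at 1 ·f
pos 42 'd': at 1 ·f
pos 43 'b': at 2
pos 44 'a': at 3  → match P0@[42:44]
pos 45 'b': at 4 ·f
pos 46 'a': at 5
pos 47 'b': at 4 ·f
pos 48 'a': at 5
pos 49 'c': at 6
pos 50 'b': at 7  → match P1@[47:50]
pos 51 'd': at 1 ·f
pos 52 'b': at 2

Matches: [[3,1],[6,0],[12,1],[16,1],[21,0],[26,1],[32,0],[36,0],[40,0],[44,0],[50,1]]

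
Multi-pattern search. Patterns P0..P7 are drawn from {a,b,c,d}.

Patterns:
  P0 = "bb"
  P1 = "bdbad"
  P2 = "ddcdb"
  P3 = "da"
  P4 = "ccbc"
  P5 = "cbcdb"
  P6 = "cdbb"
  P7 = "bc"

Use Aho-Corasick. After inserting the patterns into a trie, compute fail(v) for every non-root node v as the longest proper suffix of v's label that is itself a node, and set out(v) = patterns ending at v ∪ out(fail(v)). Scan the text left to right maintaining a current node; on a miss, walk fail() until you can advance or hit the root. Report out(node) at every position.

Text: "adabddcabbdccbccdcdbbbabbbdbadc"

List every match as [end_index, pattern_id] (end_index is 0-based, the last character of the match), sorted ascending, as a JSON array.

Construct AC machine:
Trie nodes:
  n0 'ε': b→1 c→13 d→7
  n1 'b': b→2 c→24 d→3
  n2 'bb': ·  ←P0
  n3 'bd': b→4
  n4 'bdb': a→5
  n5 'bdba': d→6
  n6 'bdbad': ·  ←P1
  n7 'd': a→12 d→8
  n8 'dd': c→9
  n9 'ddc': d→10
  n10 'ddcd': b→11
  n11 'ddcdb': ·  ←P2
  n12 'da': ·  ←P3
  n13 'c': b→17 c→14 d→21
  n14 'cc': b→15
  n15 'ccb': c→16
  n16 'ccbc': ·  ←P4
  n17 'cb': c→18
  n18 'cbc': d→19
  n19 'cbcd': b→20
  n20 'cbcdb': ·  ←P5
  n21 'cd': b→22
  n22 'cdb': b→23
  n23 'cdbb': ·  ←P6
  n24 'bc': ·  ←P7

BFS fail/out derivation:
  fail(1) 'b': from fail(0)=0 chase 'b': 0 ⇒ 0;  out=∅∪out(0)=∅
  fail(7) 'd': from fail(0)=0 chase 'd': 0 ⇒ 0;  out=∅∪out(0)=∅
  fail(13) 'c': from fail(0)=0 chase 'c': 0 ⇒ 0;  out=∅∪out(0)=∅
  fail(2) 'bb': from fail(1)=0 chase 'b': 0 ⇒ 1;  out={0}∪out(1)={0}
  fail(3) 'bd': from fail(1)=0 chase 'd': 0 ⇒ 7;  out=∅∪out(7)=∅
  fail(8) 'dd': from fail(7)=0 chase 'd': 0 ⇒ 7;  out=∅∪out(7)=∅
  fail(12) 'da': from fail(7)=0 chase 'a': 0 ⇒ 0;  out={3}∪out(0)={3}
  fail(14) 'cc': from fail(13)=0 chase 'c': 0 ⇒ 13;  out=∅∪out(13)=∅
  fail(17) 'cb': from fail(13)=0 chase 'b': 0 ⇒ 1;  out=∅∪out(1)=∅
  fail(21) 'cd': from fail(13)=0 chase 'd': 0 ⇒ 7;  out=∅∪out(7)=∅
  fail(24) 'bc': from fail(1)=0 chase 'c': 0 ⇒ 13;  out={7}∪out(13)={7}
  fail(4) 'bdb': from fail(3)=7 chase 'b': 7→0 ⇒ 1;  out=∅∪out(1)=∅
  fail(9) 'ddc': from fail(8)=7 chase 'c': 7→0 ⇒ 13;  out=∅∪out(13)=∅
  fail(15) 'ccb': from fail(14)=13 chase 'b': 13 ⇒ 17;  out=∅∪out(17)=∅
  fail(18) 'cbc': from fail(17)=1 chase 'c': 1 ⇒ 24;  out=∅∪out(24)={7}
  fail(22) 'cdb': from fail(21)=7 chase 'b': 7→0 ⇒ 1;  out=∅∪out(1)=∅
  fail(5) 'bdba': from fail(4)=1 chase 'a': 1→0 ⇒ 0;  out=∅∪out(0)=∅
  fail(10) 'ddcd': from fail(9)=13 chase 'd': 13 ⇒ 21;  out=∅∪out(21)=∅
  fail(16) 'ccbc': from fail(15)=17 chase 'c': 17 ⇒ 18;  out={4}∪out(18)={4,7}
  fail(19) 'cbcd': from fail(18)=24 chase 'd': 24→13 ⇒ 21;  out=∅∪out(21)=∅
  fail(23) 'cdbb': from fail(22)=1 chase 'b': 1 ⇒ 2;  out={6}∪out(2)={0,6}
  fail(6) 'bdbad': from fail(5)=0 chase 'd': 0 ⇒ 7;  out={1}∪out(7)={1}
  fail(11) 'ddcdb': from fail(10)=21 chase 'b': 21 ⇒ 22;  out={2}∪out(22)={2}
  fail(20) 'cbcdb': from fail(19)=21 chase 'b': 21 ⇒ 22;  out={5}∪out(22)={5}

Run:
i=0 'a': node 0→0
i=1 'd': node 0→7
i=2 'a': node 7→12  → match P3@[1:2]
i=3 'b': node 12→1 (via fail)
i=4 'd': node 1→3
i=5 'd': node 3→8 (via fail)
i=6 'c': node 8→9
i=7 'a': node 9→0 (via fail)
i=8 'b': node 0→1
i=9 'b': node 1→2  → match P0@[8:9]
i=10 'd': node 2→3 (via fail)
i=11 'c': node 3→13 (via fail)
i=12 'c': node 13→14
i=13 'b': node 14→15
i=14 'c': node 15→16  → match P4@[11:14],P7@[13:14]
i=15 'c': node 16→14 (via fail)
i=16 'd': node 14→21 (via fail)
i=17 'c': node 21→13 (via fail)
i=18 'd': node 13→21
i=19 'b': node 21→22
i=20 'b': node 22→23  → match P0@[19:20],P6@[17:20]
i=21 'b': node 23→2 (via fail)  → match P0@[20:21]
i=22 'a': node 2→0 (via fail)
i=23 'b': node 0→1
i=24 'b': node 1→2  → match P0@[23:24]
i=25 'b': node 2→2 (via fail)  → match P0@[24:25]
i=26 'd': node 2→3 (via fail)
i=27 'b': node 3→4
i=28 'a': node 4→5
i=29 'd': node 5→6  → match P1@[25:29]
i=30 'c': node 6→13 (via fail)

All matches (sorted): [[2,3],[9,0],[14,4],[14,7],[20,0],[20,6],[21,0],[24,0],[25,0],[29,1]]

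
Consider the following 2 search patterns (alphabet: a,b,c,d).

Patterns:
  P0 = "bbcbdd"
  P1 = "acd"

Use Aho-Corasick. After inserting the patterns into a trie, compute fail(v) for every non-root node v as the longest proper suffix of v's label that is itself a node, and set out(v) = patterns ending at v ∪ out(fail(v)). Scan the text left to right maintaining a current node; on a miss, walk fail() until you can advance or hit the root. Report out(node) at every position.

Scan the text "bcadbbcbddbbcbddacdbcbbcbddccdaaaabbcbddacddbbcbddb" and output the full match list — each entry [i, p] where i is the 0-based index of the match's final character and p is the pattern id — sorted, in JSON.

Construct AC machine:
Trie nodes:
  0='ε' goto a→7 b→1
  1='b' goto b→2
  2='bb' goto c→3
  3='bbc' goto b→4
  4='bbcb' goto d→5
  5='bbcbd' goto d→6
  6='bbcbdd' goto ·  [P0 ends]
  7='a' goto c→8
  8='ac' goto d→9
  9='acd' goto ·  [P1 ends]

BFS fail/out derivation:
  fail(1) 'b': from fail(0)=0 chase 'b': 0 ⇒ 0;  out=∅∪out(0)=∅
  fail(7) 'a': from fail(0)=0 chase 'a': 0 ⇒ 0;  out=∅∪out(0)=∅
  fail(2) 'bb': from fail(1)=0 chase 'b': 0 ⇒ 1;  out=∅∪out(1)=∅
  fail(8) 'ac': from fail(7)=0 chase 'c': 0 ⇒ 0;  out=∅∪out(0)=∅
  fail(3) 'bbc': from fail(2)=1 chase 'c': 1→0 ⇒ 0;  out=∅∪out(0)=∅
  fail(9) 'acd': from fail(8)=0 chase 'd': 0 ⇒ 0;  out={1}∪out(0)={1}
  fail(4) 'bbcb': from fail(3)=0 chase 'b': 0 ⇒ 1;  out=∅∪out(1)=∅
  fail(5) 'bbcbd': from fail(4)=1 chase 'd': 1→0 ⇒ 0;  out=∅∪out(0)=∅
  fail(6) 'bbcbdd': from fail(5)=0 chase 'd': 0 ⇒ 0;  out={0}∪out(0)={0}

Scan:
[0] read 'b'  n0⇒n1
[1] read 'c'  n1⇒n0 (fail-walked)
[2] read 'a'  n0⇒n7
[3] read 'd'  n7⇒n0 (fail-walked)
[4] read 'b'  n0⇒n1
[5] read 'b'  n1⇒n2
[6] read 'c'  n2⇒n3
[7] read 'b'  n3⇒n4
[8] read 'd'  n4⇒n5
[9] read 'd'  n5⇒n6  emit P0@[4:9]
[10] read 'b'  n6⇒n1 (fail-walked)
[11] read 'b'  n1⇒n2
[12] read 'c'  n2⇒n3
[13] read 'b'  n3⇒n4
[14] read 'd'  n4⇒n5
[15] read 'd'  n5⇒n6  emit P0@[10:15]
[16] read 'a'  n6⇒n7 (fail-walked)
[17] read 'c'  n7⇒n8
[18] read 'd'  n8⇒n9  emit P1@[16:18]
[19] read 'b'  n9⇒n1 (fail-walked)
[20] read 'c'  n1⇒n0 (fail-walked)
[21] read 'b'  n0⇒n1
[22] read 'b'  n1⇒n2
[23] read 'c'  n2⇒n3
[24] read 'b'  n3⇒n4
[25] read 'd'  n4⇒n5
[26] read 'd'  n5⇒n6  emit P0@[21:26]
[27] read 'c'  n6⇒n0 (fail-walked)
[28] read 'c'  n0⇒n0
[29] read 'd'  n0⇒n0
[30] read 'a'  n0⇒n7
[31] read 'a'  n7⇒n7 (fail-walked)
[32] read 'a'  n7⇒n7 (fail-walked)
[33] read 'a'  n7⇒n7 (fail-walked)
[34] read 'b'  n7⇒n1 (fail-walked)
[35] read 'b'  n1⇒n2
[36] read 'c'  n2⇒n3
[37] read 'b'  n3⇒n4
[38] read 'd'  n4⇒n5
[39] read 'd'  n5⇒n6  emit P0@[34:39]
[40] read 'a'  n6⇒n7 (fail-walked)
[41] read 'c'  n7⇒n8
[42] read 'd'  n8⇒n9  emit P1@[40:42]
[43] read 'd'  n9⇒n0 (fail-walked)
[44] read 'b'  n0⇒n1
[45] read 'b'  n1⇒n2
[46] read 'c'  n2⇒n3
[47] read 'b'  n3⇒n4
[48] read 'd'  n4⇒n5
[49] read 'd'  n5⇒n6  emit P0@[44:49]
[50] read 'b'  n6⇒n1 (fail-walked)

Matches: [[9,0],[15,0],[18,1],[26,0],[39,0],[42,1],[49,0]]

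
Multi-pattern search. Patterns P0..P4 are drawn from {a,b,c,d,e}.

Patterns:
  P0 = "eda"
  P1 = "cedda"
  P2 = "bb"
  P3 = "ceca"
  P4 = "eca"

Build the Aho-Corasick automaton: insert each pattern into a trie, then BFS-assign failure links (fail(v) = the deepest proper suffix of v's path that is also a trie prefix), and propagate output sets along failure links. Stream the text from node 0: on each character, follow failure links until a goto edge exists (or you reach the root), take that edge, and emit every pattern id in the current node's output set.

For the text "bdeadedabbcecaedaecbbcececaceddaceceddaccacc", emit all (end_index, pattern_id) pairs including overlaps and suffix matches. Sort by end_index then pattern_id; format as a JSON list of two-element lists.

Build automaton:
Trie (insert patterns):
  n0 'ε': b→9 c→4 e→1
  n1 'e': c→13 d→2
  n2 'ed': a→3
  n3 'eda': ·  [P0 ends]
  n4 'c': e→5
  n5 'ce': c→11 d→6
  n6 'ced': d→7
  n7 'cedd': a→8
  n8 'cedda': ·  [P1 ends]
  n9 'b': b→10
  n10 'bb': ·  [P2 ends]
  n11 'cec': a→12
  n12 'ceca': ·  [P3 ends]
  n13 'ec': a→14
  n14 'eca': ·  [P4 ends]

Failure links (BFS by depth):
  n1('e'): parent n0 fail=0; on 'e' 0 → fail=0;  out ∅∪∅=∅
  n4('c'): parent n0 fail=0; on 'c' 0 → fail=0;  out ∅∪∅=∅
  n9('b'): parent n0 fail=0; on 'b' 0 → fail=0;  out ∅∪∅=∅
  n2('ed'): parent n1 fail=0; on 'd' 0 → fail=0;  out ∅∪∅=∅
  n5('ce'): parent n4 fail=0; on 'e' 0 → fail=1;  out ∅∪∅=∅
  n10('bb'): parent n9 fail=0; on 'b' 0 → fail=9;  out {2}∪∅={2}
  n13('ec'): parent n1 fail=0; on 'c' 0 → fail=4;  out ∅∪∅=∅
  n3('eda'): parent n2 fail=0; on 'a' 0 → fail=0;  out {0}∪∅={0}
  n6('ced'): parent n5 fail=1; on 'd' 1 → fail=2;  out ∅∪∅=∅
  n11('cec'): parent n5 fail=1; on 'c' 1 → fail=13;  out ∅∪∅=∅
  n14('eca'): parent n13 fail=4; on 'a' 4→0 → fail=0;  out {4}∪∅={4}
  n7('cedd'): parent n6 fail=2; on 'd' 2→0 → fail=0;  out ∅∪∅=∅
  n12('ceca'): parent n11 fail=13; on 'a' 13 → fail=14;  out {3}∪{4}={3,4}
  n8('cedda'): parent n7 fail=0; on 'a' 0 → fail=0;  out {1}∪∅={1}

Text stream:
pos 0 'b': at 9
pos 1 'd': at 0 (via fail)
pos 2 'e': at 1
pos 3 'a': at 0 (via fail)
pos 4 'd': at 0
pos 5 'e': at 1
pos 6 'd': at 2
pos 7 'a': at 3  → match P0@[5:7]
pos 8 'b': at 9 (via fail)
pos 9 'b': at 10  → match P2@[8:9]
pos 10 'c': at 4 (via fail)
pos 11 'e': at 5
pos 12 'c': at 11
pos 13 'a': at 12  → match P3@[10:13],P4@[11:13]
pos 14 'e': at 1 (via fail)
pos 15 'd': at 2
pos 16 'a': at 3  → match P0@[14:16]
pos 17 'e': at 1 (via fail)
pos 18 'c': at 13
pos 19 'b': at 9 (via fail)
pos 20 'b': at 10  → match P2@[19:20]
pos 21 'c': at 4 (via fail)
pos 22 'e': at 5
pos 23 'c': at 11
pos 24 'e': at 5 (via fail)
pos 25 'c': at 11
pos 26 'a': at 12  → match P3@[23:26],P4@[24:26]
pos 27 'c': at 4 (via fail)
pos 28 'e': at 5
pos 29 'd': at 6
pos 30 'd': at 7
pos 31 'a': at 8  → match P1@[27:31]
pos 32 'c': at 4 (via fail)
pos 33 'e': at 5
pos 34 'c': at 11
pos 35 'e': at 5 (via fail)
pos 36 'd': at 6
pos 37 'd': at 7
pos 38 'a': at 8  → match P1@[34:38]
pos 39 'c': at 4 (via fail)
pos 40 'c': at 4 (via fail)
pos 41 'a': at 0 (via fail)
pos 42 'c': at 4
pos 43 'c': at 4 (via fail)

All matches (sorted): [[7,0],[9,2],[13,3],[13,4],[16,0],[20,2],[26,3],[26,4],[31,1],[38,1]]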